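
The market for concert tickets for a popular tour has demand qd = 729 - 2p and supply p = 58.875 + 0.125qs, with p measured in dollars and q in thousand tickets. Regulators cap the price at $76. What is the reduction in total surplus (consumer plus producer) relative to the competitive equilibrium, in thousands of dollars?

38720

Rearranging supply gives qs = 8p - 471. Equilibrium: 729 - 2p = 8p - 471, so 1200 = 10p and p* = 120, q* = 489.
Since 76 < 120, the ceiling is binding.
At p = 76: qd = 729 - 2·76 = 577 and qs = 8·76 - 471 = 137.
Quantity traded falls to 137. At q = 137 the demand price is (729 - 137)/2 = 296 and the supply price is (471 + 137)/8 = 76.
Deadweight loss = ½ · (296 - 76) · (489 - 137) = ½ · 220 · 352 = 38720.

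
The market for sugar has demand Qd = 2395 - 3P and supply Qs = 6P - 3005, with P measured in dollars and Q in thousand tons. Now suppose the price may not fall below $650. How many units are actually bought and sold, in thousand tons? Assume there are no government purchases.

445

In a free market, 2395 - 3P = 6P - 3005 gives the equilibrium P* = 600, Q* = 595.
Since 650 > 600, the floor is binding.
At P = 650: Qd = 2395 - 3·650 = 445 and Qs = 6·650 - 3005 = 895.
The quantity actually transacted is the short side, demand: 445.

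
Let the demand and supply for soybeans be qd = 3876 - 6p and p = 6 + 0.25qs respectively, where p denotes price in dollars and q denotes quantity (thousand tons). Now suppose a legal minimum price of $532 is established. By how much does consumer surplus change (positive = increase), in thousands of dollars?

Rearranging supply gives qs = 4p - 24. Without the control the market clears where 3876 - 6p = 4p - 24, i.e. p* = 390 and q* = 1536.
Since 532 > 390, the floor is binding.
At p = 532: qd = 3876 - 6·532 = 684 and qs = 4·532 - 24 = 2104.
Consumer surplus without the control is ½ · (646 - 390) · 1536 = 196608.
With the floor, consumers buy 684 units at 532, so CS = ½ · (646 - 532) · 684 = 38988.
Change in consumer surplus = 38988 - 196608 = -157620.

-157620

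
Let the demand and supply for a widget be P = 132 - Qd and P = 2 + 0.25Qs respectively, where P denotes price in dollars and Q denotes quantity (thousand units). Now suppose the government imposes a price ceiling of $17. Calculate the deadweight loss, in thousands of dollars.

Rearranging demand gives Qd = 132 - P; rearranging supply gives Qs = 4P - 8. Equilibrium: 132 - P = 4P - 8, so 140 = 5P and P* = 28, Q* = 104.
Because the ceiling (17) lies below the market-clearing price, it is binding.
At P = 17: Qd = 132 - 17 = 115 and Qs = 4·17 - 8 = 60.
Quantity traded falls to 60. At Q = 60 the demand price is 132 - 60 = 72 and the supply price is (8 + 60)/4 = 17.
Deadweight loss = ½ · (72 - 17) · (104 - 60) = ½ · 55 · 44 = 1210.

1210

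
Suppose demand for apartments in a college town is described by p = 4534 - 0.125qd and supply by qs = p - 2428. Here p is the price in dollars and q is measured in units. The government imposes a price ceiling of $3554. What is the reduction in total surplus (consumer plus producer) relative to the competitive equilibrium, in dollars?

313040.25

Rearranging demand gives qd = 36272 - 8p. Setting quantity demanded equal to quantity supplied, 36272 - 8p = p - 2428, gives p* = 4300 and q* = 1872.
The ceiling of 3554 is below the equilibrium price 4300, so it binds.
At p = 3554: qd = 36272 - 8·3554 = 7840 and qs = 3554 - 2428 = 1126.
Quantity traded falls to 1126. At q = 1126 the demand price is (36272 - 1126)/8 = 4393.25 and the supply price is 2428 + 1126 = 3554.
Deadweight loss = ½ · (4393.25 - 3554) · (1872 - 1126) = ½ · 839.25 · 746 = 313040.25.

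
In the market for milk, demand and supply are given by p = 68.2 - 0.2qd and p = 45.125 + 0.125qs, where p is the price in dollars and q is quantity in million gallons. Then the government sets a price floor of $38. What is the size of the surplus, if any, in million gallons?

Rearranging demand gives qd = 341 - 5p; rearranging supply gives qs = 8p - 361. Without the control the market clears where 341 - 5p = 8p - 361, i.e. p* = 54 and q* = 71.
The floor of 38 is below the equilibrium price 54, so it is not binding; the market clears at p* = 54, q* = 71.
Since the control does not bind, there is no surplus.

0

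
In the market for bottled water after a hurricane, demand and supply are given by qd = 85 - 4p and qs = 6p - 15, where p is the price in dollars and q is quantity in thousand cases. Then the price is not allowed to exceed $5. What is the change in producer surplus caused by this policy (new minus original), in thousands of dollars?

Setting quantity demanded equal to quantity supplied, 85 - 4p = 6p - 15, gives p* = 10 and q* = 45.
Because the ceiling (5) lies below the market-clearing price, it is binding.
At p = 5: qd = 85 - 4·5 = 65 and qs = 6·5 - 15 = 15.
Producer surplus without the control is ½ · (10 - 2.5) · 45 = 168.75.
With the ceiling, producers sell 15 units at 5, so PS = ½ · (5 - 2.5) · 15 = 18.75.
Change in producer surplus = 18.75 - 168.75 = -150.

-150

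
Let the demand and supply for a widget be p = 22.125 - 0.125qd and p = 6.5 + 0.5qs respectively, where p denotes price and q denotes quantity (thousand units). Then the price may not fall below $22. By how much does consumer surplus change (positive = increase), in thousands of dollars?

-39

Rearranging demand gives qd = 177 - 8p; rearranging supply gives qs = 2p - 13. Without the control the market clears where 177 - 8p = 2p - 13, i.e. p* = 19 and q* = 25.
Since 22 > 19, the floor is binding.
At p = 22: qd = 177 - 8·22 = 1 and qs = 2·22 - 13 = 31.
Consumer surplus without the control is ½ · (22.125 - 19) · 25 = 39.0625.
With the floor, consumers buy 1 units at 22, so CS = ½ · (22.125 - 22) · 1 = 0.0625.
Change in consumer surplus = 0.0625 - 39.0625 = -39.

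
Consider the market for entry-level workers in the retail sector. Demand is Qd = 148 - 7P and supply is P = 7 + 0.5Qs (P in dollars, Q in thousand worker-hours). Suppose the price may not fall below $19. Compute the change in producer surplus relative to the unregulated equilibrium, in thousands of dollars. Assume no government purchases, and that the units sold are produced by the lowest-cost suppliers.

2.75

Rearranging supply gives Qs = 2P - 14. Without the control the market clears where 148 - 7P = 2P - 14, i.e. P* = 18 and Q* = 22.
Because the floor (19) lies above the market-clearing price, it is binding.
At P = 19: Qd = 148 - 7·19 = 15 and Qs = 2·19 - 14 = 24.
Producer surplus without the control is ½ · (18 - 7) · 22 = 121.
With the floor, 15 units are sold at 19. The supply price at Q = 15 is 14.5, so PS = ½ · [(19 - 7) + (19 - 14.5)] · 15 = 123.75.
Change in producer surplus = 123.75 - 121 = 2.75.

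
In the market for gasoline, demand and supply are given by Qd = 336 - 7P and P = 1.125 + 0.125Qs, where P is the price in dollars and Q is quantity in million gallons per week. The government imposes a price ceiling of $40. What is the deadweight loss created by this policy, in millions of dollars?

0

Rearranging supply gives Qs = 8P - 9. Setting quantity demanded equal to quantity supplied, 336 - 7P = 8P - 9, gives P* = 23 and Q* = 175.
The ceiling of 40 is above the equilibrium price 23, so it is not binding; the market clears at P* = 23, Q* = 175.
Since the control does not bind, no trades are prevented and deadweight loss is zero.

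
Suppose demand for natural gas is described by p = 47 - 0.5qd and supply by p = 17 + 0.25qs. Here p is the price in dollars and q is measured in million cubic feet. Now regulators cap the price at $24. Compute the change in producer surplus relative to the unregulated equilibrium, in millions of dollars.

Rearranging demand gives qd = 94 - 2p; rearranging supply gives qs = 4p - 68. In a free market, 94 - 2p = 4p - 68 gives the equilibrium p* = 27, q* = 40.
Because the ceiling (24) lies below the market-clearing price, it is binding.
At p = 24: qd = 94 - 2·24 = 46 and qs = 4·24 - 68 = 28.
Producer surplus without the control is ½ · (27 - 17) · 40 = 200.
With the ceiling, producers sell 28 units at 24, so PS = ½ · (24 - 17) · 28 = 98.
Change in producer surplus = 98 - 200 = -102.

-102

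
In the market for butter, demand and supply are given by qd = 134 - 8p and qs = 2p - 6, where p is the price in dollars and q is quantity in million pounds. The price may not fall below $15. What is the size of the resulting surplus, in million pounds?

10

In a free market, 134 - 8p = 2p - 6 gives the equilibrium p* = 14, q* = 22.
Because the floor (15) lies above the market-clearing price, it is binding.
At p = 15: qd = 134 - 8·15 = 14 and qs = 2·15 - 6 = 24.
Surplus = qs - qd = 24 - 14 = 10.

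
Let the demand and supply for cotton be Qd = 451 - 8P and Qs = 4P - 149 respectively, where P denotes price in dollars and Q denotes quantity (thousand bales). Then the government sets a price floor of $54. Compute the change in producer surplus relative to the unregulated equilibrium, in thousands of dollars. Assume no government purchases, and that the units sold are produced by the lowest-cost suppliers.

-52

Without the control the market clears where 451 - 8P = 4P - 149, i.e. P* = 50 and Q* = 51.
The floor of 54 is above the equilibrium price 50, so it binds.
At P = 54: Qd = 451 - 8·54 = 19 and Qs = 4·54 - 149 = 67.
Producer surplus without the control is ½ · (50 - 37.25) · 51 = 325.125.
With the floor, 19 units are sold at 54. The supply price at Q = 19 is 42, so PS = ½ · [(54 - 37.25) + (54 - 42)] · 19 = 273.125.
Change in producer surplus = 273.125 - 325.125 = -52.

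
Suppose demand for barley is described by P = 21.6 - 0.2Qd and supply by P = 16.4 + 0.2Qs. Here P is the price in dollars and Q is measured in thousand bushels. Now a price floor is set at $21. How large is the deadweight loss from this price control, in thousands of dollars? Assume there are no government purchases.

Rearranging demand gives Qd = 108 - 5P; rearranging supply gives Qs = 5P - 82. Setting quantity demanded equal to quantity supplied, 108 - 5P = 5P - 82, gives P* = 19 and Q* = 13.
Because the floor (21) lies above the market-clearing price, it is binding.
At P = 21: Qd = 108 - 5·21 = 3 and Qs = 5·21 - 82 = 23.
Quantity traded falls to 3. At Q = 3 the demand price is (108 - 3)/5 = 21 and the supply price is (82 + 3)/5 = 17.
Deadweight loss = ½ · (21 - 17) · (13 - 3) = ½ · 4 · 10 = 20.

20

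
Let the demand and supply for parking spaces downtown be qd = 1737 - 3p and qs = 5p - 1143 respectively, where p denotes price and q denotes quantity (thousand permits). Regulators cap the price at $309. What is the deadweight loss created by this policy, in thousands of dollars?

Equilibrium: 1737 - 3p = 5p - 1143, so 2880 = 8p and p* = 360, q* = 657.
The ceiling of 309 is below the equilibrium price 360, so it binds.
At p = 309: qd = 1737 - 3·309 = 810 and qs = 5·309 - 1143 = 402.
Quantity traded falls to 402. At q = 402 the demand price is (1737 - 402)/3 = 445 and the supply price is (1143 + 402)/5 = 309.
Deadweight loss = ½ · (445 - 309) · (657 - 402) = ½ · 136 · 255 = 17340.

17340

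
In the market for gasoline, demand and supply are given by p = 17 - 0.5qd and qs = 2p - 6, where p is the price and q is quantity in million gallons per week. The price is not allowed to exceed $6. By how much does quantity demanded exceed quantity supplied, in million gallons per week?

Rearranging demand gives qd = 34 - 2p. Equilibrium: 34 - 2p = 2p - 6, so 40 = 4p and p* = 10, q* = 14.
The ceiling of 6 is below the equilibrium price 10, so it binds.
At p = 6: qd = 34 - 2·6 = 22 and qs = 2·6 - 6 = 6.
Shortage = qd - qs = 22 - 6 = 16.

16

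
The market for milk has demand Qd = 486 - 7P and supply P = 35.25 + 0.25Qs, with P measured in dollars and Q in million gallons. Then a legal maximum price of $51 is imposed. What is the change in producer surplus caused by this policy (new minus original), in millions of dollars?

-450

Rearranging supply gives Qs = 4P - 141. Setting quantity demanded equal to quantity supplied, 486 - 7P = 4P - 141, gives P* = 57 and Q* = 87.
Since 51 < 57, the ceiling is binding.
At P = 51: Qd = 486 - 7·51 = 129 and Qs = 4·51 - 141 = 63.
Producer surplus without the control is ½ · (57 - 35.25) · 87 = 946.125.
With the ceiling, producers sell 63 units at 51, so PS = ½ · (51 - 35.25) · 63 = 496.125.
Change in producer surplus = 496.125 - 946.125 = -450.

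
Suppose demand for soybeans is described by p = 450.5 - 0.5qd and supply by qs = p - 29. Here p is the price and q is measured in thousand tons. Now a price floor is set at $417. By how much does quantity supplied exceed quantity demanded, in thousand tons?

Rearranging demand gives qd = 901 - 2p. Without the control the market clears where 901 - 2p = p - 29, i.e. p* = 310 and q* = 281.
The floor of 417 is above the equilibrium price 310, so it binds.
At p = 417: qd = 901 - 2·417 = 67 and qs = 417 - 29 = 388.
Surplus = qs - qd = 388 - 67 = 321.

321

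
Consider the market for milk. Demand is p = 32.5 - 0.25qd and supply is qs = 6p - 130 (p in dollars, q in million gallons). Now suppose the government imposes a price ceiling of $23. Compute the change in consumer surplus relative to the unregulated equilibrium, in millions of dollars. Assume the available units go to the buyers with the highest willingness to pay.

-16.5

Rearranging demand gives qd = 130 - 4p. Equilibrium: 130 - 4p = 6p - 130, so 260 = 10p and p* = 26, q* = 26.
The ceiling of 23 is below the equilibrium price 26, so it binds.
At p = 23: qd = 130 - 4·23 = 38 and qs = 6·23 - 130 = 8.
Consumer surplus without the control is ½ · (32.5 - 26) · 26 = 84.5.
With the ceiling, 8 units are sold at 23 (assume they go to the highest-value buyers). The demand price at q = 8 is 30.5, so CS = ½ · [(32.5 - 23) + (30.5 - 23)] · 8 = 68.
Change in consumer surplus = 68 - 84.5 = -16.5.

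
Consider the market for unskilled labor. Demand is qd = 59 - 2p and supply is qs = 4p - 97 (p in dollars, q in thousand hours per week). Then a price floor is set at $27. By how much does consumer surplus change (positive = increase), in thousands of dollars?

In a free market, 59 - 2p = 4p - 97 gives the equilibrium p* = 26, q* = 7.
Because the floor (27) lies above the market-clearing price, it is binding.
At p = 27: qd = 59 - 2·27 = 5 and qs = 4·27 - 97 = 11.
Consumer surplus without the control is ½ · (29.5 - 26) · 7 = 12.25.
With the floor, consumers buy 5 units at 27, so CS = ½ · (29.5 - 27) · 5 = 6.25.
Change in consumer surplus = 6.25 - 12.25 = -6.

-6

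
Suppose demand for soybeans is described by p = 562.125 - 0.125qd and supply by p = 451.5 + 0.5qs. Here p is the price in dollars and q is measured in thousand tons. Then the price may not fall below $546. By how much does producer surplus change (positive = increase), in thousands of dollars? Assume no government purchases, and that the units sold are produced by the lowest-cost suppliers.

Rearranging demand gives qd = 4497 - 8p; rearranging supply gives qs = 2p - 903. In a free market, 4497 - 8p = 2p - 903 gives the equilibrium p* = 540, q* = 177.
Since 546 > 540, the floor is binding.
At p = 546: qd = 4497 - 8·546 = 129 and qs = 2·546 - 903 = 189.
Producer surplus without the control is ½ · (540 - 451.5) · 177 = 7832.25.
With the floor, 129 units are sold at 546. The supply price at q = 129 is 516, so PS = ½ · [(546 - 451.5) + (546 - 516)] · 129 = 8030.25.
Change in producer surplus = 8030.25 - 7832.25 = 198.

198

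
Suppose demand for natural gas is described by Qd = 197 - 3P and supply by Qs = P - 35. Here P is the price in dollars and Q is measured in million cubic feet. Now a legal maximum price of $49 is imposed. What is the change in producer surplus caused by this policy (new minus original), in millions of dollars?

Equilibrium: 197 - 3P = P - 35, so 232 = 4P and P* = 58, Q* = 23.
Since 49 < 58, the ceiling is binding.
At P = 49: Qd = 197 - 3·49 = 50 and Qs = 49 - 35 = 14.
Producer surplus without the control is ½ · (58 - 35) · 23 = 264.5.
With the ceiling, producers sell 14 units at 49, so PS = ½ · (49 - 35) · 14 = 98.
Change in producer surplus = 98 - 264.5 = -166.5.

-166.5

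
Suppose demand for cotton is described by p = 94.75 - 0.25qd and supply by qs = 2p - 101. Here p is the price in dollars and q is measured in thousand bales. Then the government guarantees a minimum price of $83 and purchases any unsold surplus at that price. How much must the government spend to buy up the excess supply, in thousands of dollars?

Rearranging demand gives qd = 379 - 4p. Equilibrium: 379 - 4p = 2p - 101, so 480 = 6p and p* = 80, q* = 59.
The floor of 83 is above the equilibrium price 80, so it binds.
At p = 83: qd = 379 - 4·83 = 47 and qs = 2·83 - 101 = 65.
Surplus = qs - qd = 18.
Government expenditure = surplus × support price = 18 × 83 = 1494.

1494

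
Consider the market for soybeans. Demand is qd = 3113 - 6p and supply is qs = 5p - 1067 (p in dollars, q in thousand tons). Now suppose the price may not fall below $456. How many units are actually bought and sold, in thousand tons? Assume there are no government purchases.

377

Equilibrium: 3113 - 6p = 5p - 1067, so 4180 = 11p and p* = 380, q* = 833.
Because the floor (456) lies above the market-clearing price, it is binding.
At p = 456: qd = 3113 - 6·456 = 377 and qs = 5·456 - 1067 = 1213.
The quantity actually transacted is the short side, demand: 377.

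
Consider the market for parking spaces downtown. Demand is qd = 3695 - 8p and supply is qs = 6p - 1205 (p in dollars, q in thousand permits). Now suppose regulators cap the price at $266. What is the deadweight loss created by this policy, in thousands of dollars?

37044

Equilibrium: 3695 - 8p = 6p - 1205, so 4900 = 14p and p* = 350, q* = 895.
The ceiling of 266 is below the equilibrium price 350, so it binds.
At p = 266: qd = 3695 - 8·266 = 1567 and qs = 6·266 - 1205 = 391.
Quantity traded falls to 391. At q = 391 the demand price is (3695 - 391)/8 = 413 and the supply price is (1205 + 391)/6 = 266.
Deadweight loss = ½ · (413 - 266) · (895 - 391) = ½ · 147 · 504 = 37044.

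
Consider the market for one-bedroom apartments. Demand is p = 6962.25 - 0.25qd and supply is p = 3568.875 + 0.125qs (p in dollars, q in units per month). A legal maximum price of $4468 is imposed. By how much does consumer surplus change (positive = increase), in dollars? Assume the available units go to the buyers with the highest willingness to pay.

Rearranging demand gives qd = 27849 - 4p; rearranging supply gives qs = 8p - 28551. In a free market, 27849 - 4p = 8p - 28551 gives the equilibrium p* = 4700, q* = 9049.
Since 4468 < 4700, the ceiling is binding.
At p = 4468: qd = 27849 - 4·4468 = 9977 and qs = 8·4468 - 28551 = 7193.
Consumer surplus without the control is ½ · (6962.25 - 4700) · 9049 = 10235550.125.
With the ceiling, 7193 units are sold at 4468 (assume they go to the highest-value buyers). The demand price at q = 7193 is 5164, so CS = ½ · [(6962.25 - 4468) + (5164 - 4468)] · 7193 = 11473734.125.
Change in consumer surplus = 11473734.125 - 10235550.125 = 1238184.

1238184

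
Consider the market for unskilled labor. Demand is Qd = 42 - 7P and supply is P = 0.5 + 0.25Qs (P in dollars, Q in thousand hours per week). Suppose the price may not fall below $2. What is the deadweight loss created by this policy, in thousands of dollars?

0

Rearranging supply gives Qs = 4P - 2. Equilibrium: 42 - 7P = 4P - 2, so 44 = 11P and P* = 4, Q* = 14.
The floor of 2 is below the equilibrium price 4, so it is not binding; the market clears at P* = 4, Q* = 14.
Since the control does not bind, no trades are prevented and deadweight loss is zero.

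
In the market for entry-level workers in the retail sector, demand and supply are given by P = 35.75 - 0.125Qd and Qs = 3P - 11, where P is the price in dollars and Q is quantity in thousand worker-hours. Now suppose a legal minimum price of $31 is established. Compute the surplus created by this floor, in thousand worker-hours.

Rearranging demand gives Qd = 286 - 8P. Without the control the market clears where 286 - 8P = 3P - 11, i.e. P* = 27 and Q* = 70.
Since 31 > 27, the floor is binding.
At P = 31: Qd = 286 - 8·31 = 38 and Qs = 3·31 - 11 = 82.
Surplus = Qs - Qd = 82 - 38 = 44.

44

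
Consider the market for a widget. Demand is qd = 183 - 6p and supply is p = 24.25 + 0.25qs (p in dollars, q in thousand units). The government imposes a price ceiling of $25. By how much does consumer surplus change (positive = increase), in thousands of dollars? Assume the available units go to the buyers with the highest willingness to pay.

Rearranging supply gives qs = 4p - 97. Without the control the market clears where 183 - 6p = 4p - 97, i.e. p* = 28 and q* = 15.
Since 25 < 28, the ceiling is binding.
At p = 25: qd = 183 - 6·25 = 33 and qs = 4·25 - 97 = 3.
Consumer surplus without the control is ½ · (30.5 - 28) · 15 = 18.75.
With the ceiling, 3 units are sold at 25 (assume they go to the highest-value buyers). The demand price at q = 3 is 30, so CS = ½ · [(30.5 - 25) + (30 - 25)] · 3 = 15.75.
Change in consumer surplus = 15.75 - 18.75 = -3.

-3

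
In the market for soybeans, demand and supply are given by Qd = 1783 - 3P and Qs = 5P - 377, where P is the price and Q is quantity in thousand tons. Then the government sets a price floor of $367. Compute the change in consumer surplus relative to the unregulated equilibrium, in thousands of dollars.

-80267.5

In a free market, 1783 - 3P = 5P - 377 gives the equilibrium P* = 270, Q* = 973.
Because the floor (367) lies above the market-clearing price, it is binding.
At P = 367: Qd = 1783 - 3·367 = 682 and Qs = 5·367 - 377 = 1458.
Consumer surplus without the control is ½ · (1783/3 - 270) · 973 = 946729/6.
With the floor, consumers buy 682 units at 367, so CS = ½ · (1783/3 - 367) · 682 = 232562/3.
Change in consumer surplus = 232562/3 - 946729/6 = -80267.5.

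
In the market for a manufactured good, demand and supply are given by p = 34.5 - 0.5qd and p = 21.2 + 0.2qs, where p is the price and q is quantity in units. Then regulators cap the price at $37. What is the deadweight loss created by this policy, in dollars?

Rearranging demand gives qd = 69 - 2p; rearranging supply gives qs = 5p - 106. Without the control the market clears where 69 - 2p = 5p - 106, i.e. p* = 25 and q* = 19.
Since 37 is above p* = 25, the ceiling does not bind and the free-market outcome prevails.
Since the control does not bind, no trades are prevented and deadweight loss is zero.

0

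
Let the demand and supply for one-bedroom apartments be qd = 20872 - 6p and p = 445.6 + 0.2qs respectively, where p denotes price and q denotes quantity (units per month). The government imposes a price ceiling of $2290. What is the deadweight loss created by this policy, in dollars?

Rearranging supply gives qs = 5p - 2228. In a free market, 20872 - 6p = 5p - 2228 gives the equilibrium p* = 2100, q* = 8272.
Since 2290 is above p* = 2100, the ceiling does not bind and the free-market outcome prevails.
Since the control does not bind, no trades are prevented and deadweight loss is zero.

0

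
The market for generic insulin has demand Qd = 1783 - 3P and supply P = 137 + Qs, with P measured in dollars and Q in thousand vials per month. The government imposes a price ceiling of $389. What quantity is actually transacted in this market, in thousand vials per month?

Rearranging supply gives Qs = P - 137. Without the control the market clears where 1783 - 3P = P - 137, i.e. P* = 480 and Q* = 343.
Because the ceiling (389) lies below the market-clearing price, it is binding.
At P = 389: Qd = 1783 - 3·389 = 616 and Qs = 389 - 137 = 252.
The quantity actually transacted is the short side, supply: 252.

252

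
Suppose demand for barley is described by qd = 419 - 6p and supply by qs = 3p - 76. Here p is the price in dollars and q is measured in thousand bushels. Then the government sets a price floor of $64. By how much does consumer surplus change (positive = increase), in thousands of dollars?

-558

Setting quantity demanded equal to quantity supplied, 419 - 6p = 3p - 76, gives p* = 55 and q* = 89.
The floor of 64 is above the equilibrium price 55, so it binds.
At p = 64: qd = 419 - 6·64 = 35 and qs = 3·64 - 76 = 116.
Consumer surplus without the control is ½ · (419/6 - 55) · 89 = 7921/12.
With the floor, consumers buy 35 units at 64, so CS = ½ · (419/6 - 64) · 35 = 1225/12.
Change in consumer surplus = 1225/12 - 7921/12 = -558.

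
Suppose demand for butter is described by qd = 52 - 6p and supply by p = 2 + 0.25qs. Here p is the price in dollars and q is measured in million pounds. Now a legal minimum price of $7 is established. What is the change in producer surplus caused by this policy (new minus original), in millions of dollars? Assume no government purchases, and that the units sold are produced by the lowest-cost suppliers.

Rearranging supply gives qs = 4p - 8. Equilibrium: 52 - 6p = 4p - 8, so 60 = 10p and p* = 6, q* = 16.
Since 7 > 6, the floor is binding.
At p = 7: qd = 52 - 6·7 = 10 and qs = 4·7 - 8 = 20.
Producer surplus without the control is ½ · (6 - 2) · 16 = 32.
With the floor, 10 units are sold at 7. The supply price at q = 10 is 4.5, so PS = ½ · [(7 - 2) + (7 - 4.5)] · 10 = 37.5.
Change in producer surplus = 37.5 - 32 = 5.5.

5.5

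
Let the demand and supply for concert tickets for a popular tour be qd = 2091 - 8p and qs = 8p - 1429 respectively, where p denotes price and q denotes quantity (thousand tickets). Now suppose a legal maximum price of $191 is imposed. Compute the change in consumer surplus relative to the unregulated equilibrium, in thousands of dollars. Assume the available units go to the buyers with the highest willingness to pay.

Equilibrium: 2091 - 8p = 8p - 1429, so 3520 = 16p and p* = 220, q* = 331.
Since 191 < 220, the ceiling is binding.
At p = 191: qd = 2091 - 8·191 = 563 and qs = 8·191 - 1429 = 99.
Consumer surplus without the control is ½ · (261.375 - 220) · 331 = 6847.5625.
With the ceiling, 99 units are sold at 191 (assume they go to the highest-value buyers). The demand price at q = 99 is 249, so CS = ½ · [(261.375 - 191) + (249 - 191)] · 99 = 6354.5625.
Change in consumer surplus = 6354.5625 - 6847.5625 = -493.

-493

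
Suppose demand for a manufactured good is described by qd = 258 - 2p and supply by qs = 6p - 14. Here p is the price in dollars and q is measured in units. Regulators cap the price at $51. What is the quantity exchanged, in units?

Equilibrium: 258 - 2p = 6p - 14, so 272 = 8p and p* = 34, q* = 190.
The ceiling of 51 is above the equilibrium price 34, so it is not binding; the market clears at p* = 34, q* = 190.

190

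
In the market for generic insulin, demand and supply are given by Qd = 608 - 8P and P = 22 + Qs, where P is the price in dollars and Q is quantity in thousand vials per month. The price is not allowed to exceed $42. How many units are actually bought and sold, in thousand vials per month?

Rearranging supply gives Qs = P - 22. Without the control the market clears where 608 - 8P = P - 22, i.e. P* = 70 and Q* = 48.
The ceiling of 42 is below the equilibrium price 70, so it binds.
At P = 42: Qd = 608 - 8·42 = 272 and Qs = 42 - 22 = 20.
The quantity actually transacted is the short side, supply: 20.

20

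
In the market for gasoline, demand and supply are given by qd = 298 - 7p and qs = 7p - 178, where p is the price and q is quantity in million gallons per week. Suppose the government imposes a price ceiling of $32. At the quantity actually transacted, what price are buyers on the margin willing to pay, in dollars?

36

Equilibrium: 298 - 7p = 7p - 178, so 476 = 14p and p* = 34, q* = 60.
Since 32 < 34, the ceiling is binding.
At p = 32: qd = 298 - 7·32 = 74 and qs = 7·32 - 178 = 46.
Only 46 units reach the market. On the demand curve, the marginal buyer's willingness to pay at q = 46 is (298 - 46)/7 = 36.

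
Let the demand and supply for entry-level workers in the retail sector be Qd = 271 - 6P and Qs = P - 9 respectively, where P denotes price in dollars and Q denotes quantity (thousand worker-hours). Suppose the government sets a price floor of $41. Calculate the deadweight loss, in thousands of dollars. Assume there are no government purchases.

Setting quantity demanded equal to quantity supplied, 271 - 6P = P - 9, gives P* = 40 and Q* = 31.
Because the floor (41) lies above the market-clearing price, it is binding.
At P = 41: Qd = 271 - 6·41 = 25 and Qs = 41 - 9 = 32.
Quantity traded falls to 25. At Q = 25 the demand price is (271 - 25)/6 = 41 and the supply price is 9 + 25 = 34.
Deadweight loss = ½ · (41 - 34) · (31 - 25) = ½ · 7 · 6 = 21.

21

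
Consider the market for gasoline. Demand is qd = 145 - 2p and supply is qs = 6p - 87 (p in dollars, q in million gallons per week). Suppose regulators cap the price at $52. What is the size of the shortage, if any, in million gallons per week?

0

Setting quantity demanded equal to quantity supplied, 145 - 2p = 6p - 87, gives p* = 29 and q* = 87.
Since 52 is above p* = 29, the ceiling does not bind and the free-market outcome prevails.
Since the control does not bind, there is no shortage.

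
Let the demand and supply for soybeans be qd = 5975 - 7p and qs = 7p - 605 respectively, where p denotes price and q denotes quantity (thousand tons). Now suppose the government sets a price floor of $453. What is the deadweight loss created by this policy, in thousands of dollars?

0

In a free market, 5975 - 7p = 7p - 605 gives the equilibrium p* = 470, q* = 2685.
The floor of 453 is below the equilibrium price 470, so it is not binding; the market clears at p* = 470, q* = 2685.
Since the control does not bind, no trades are prevented and deadweight loss is zero.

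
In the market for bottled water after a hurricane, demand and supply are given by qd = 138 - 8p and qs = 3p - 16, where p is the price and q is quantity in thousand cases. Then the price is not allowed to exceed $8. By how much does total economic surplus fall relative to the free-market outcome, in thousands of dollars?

Equilibrium: 138 - 8p = 3p - 16, so 154 = 11p and p* = 14, q* = 26.
Since 8 < 14, the ceiling is binding.
At p = 8: qd = 138 - 8·8 = 74 and qs = 3·8 - 16 = 8.
Quantity traded falls to 8. At q = 8 the demand price is (138 - 8)/8 = 16.25 and the supply price is (16 + 8)/3 = 8.
Deadweight loss = ½ · (16.25 - 8) · (26 - 8) = ½ · 8.25 · 18 = 74.25.

74.25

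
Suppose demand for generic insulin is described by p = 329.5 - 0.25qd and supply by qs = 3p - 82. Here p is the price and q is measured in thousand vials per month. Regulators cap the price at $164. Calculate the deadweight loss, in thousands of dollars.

Rearranging demand gives qd = 1318 - 4p. Without the control the market clears where 1318 - 4p = 3p - 82, i.e. p* = 200 and q* = 518.
Because the ceiling (164) lies below the market-clearing price, it is binding.
At p = 164: qd = 1318 - 4·164 = 662 and qs = 3·164 - 82 = 410.
Quantity traded falls to 410. At q = 410 the demand price is (1318 - 410)/4 = 227 and the supply price is (82 + 410)/3 = 164.
Deadweight loss = ½ · (227 - 164) · (518 - 410) = ½ · 63 · 108 = 3402.

3402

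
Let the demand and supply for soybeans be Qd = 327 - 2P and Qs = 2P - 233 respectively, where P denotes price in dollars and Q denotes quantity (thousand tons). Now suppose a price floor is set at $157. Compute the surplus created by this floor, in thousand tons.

Without the control the market clears where 327 - 2P = 2P - 233, i.e. P* = 140 and Q* = 47.
Because the floor (157) lies above the market-clearing price, it is binding.
At P = 157: Qd = 327 - 2·157 = 13 and Qs = 2·157 - 233 = 81.
Surplus = Qs - Qd = 81 - 13 = 68.

68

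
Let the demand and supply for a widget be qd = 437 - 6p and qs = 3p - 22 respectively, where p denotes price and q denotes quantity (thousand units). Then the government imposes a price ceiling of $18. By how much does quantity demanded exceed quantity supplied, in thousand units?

Equilibrium: 437 - 6p = 3p - 22, so 459 = 9p and p* = 51, q* = 131.
The ceiling of 18 is below the equilibrium price 51, so it binds.
At p = 18: qd = 437 - 6·18 = 329 and qs = 3·18 - 22 = 32.
Shortage = qd - qs = 329 - 32 = 297.

297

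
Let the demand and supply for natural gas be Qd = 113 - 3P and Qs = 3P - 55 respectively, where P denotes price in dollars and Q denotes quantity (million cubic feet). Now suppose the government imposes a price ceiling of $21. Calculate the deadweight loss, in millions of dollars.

Setting quantity demanded equal to quantity supplied, 113 - 3P = 3P - 55, gives P* = 28 and Q* = 29.
Since 21 < 28, the ceiling is binding.
At P = 21: Qd = 113 - 3·21 = 50 and Qs = 3·21 - 55 = 8.
Quantity traded falls to 8. At Q = 8 the demand price is (113 - 8)/3 = 35 and the supply price is (55 + 8)/3 = 21.
Deadweight loss = ½ · (35 - 21) · (29 - 8) = ½ · 14 · 21 = 147.

147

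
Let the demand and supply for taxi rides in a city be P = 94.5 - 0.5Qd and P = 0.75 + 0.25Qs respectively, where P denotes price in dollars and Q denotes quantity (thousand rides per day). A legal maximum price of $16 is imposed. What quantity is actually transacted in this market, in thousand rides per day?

Rearranging demand gives Qd = 189 - 2P; rearranging supply gives Qs = 4P - 3. Equilibrium: 189 - 2P = 4P - 3, so 192 = 6P and P* = 32, Q* = 125.
Since 16 < 32, the ceiling is binding.
At P = 16: Qd = 189 - 2·16 = 157 and Qs = 4·16 - 3 = 61.
The quantity actually transacted is the short side, supply: 61.

61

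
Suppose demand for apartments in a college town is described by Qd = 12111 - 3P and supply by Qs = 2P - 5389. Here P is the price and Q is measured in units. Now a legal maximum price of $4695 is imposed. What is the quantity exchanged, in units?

1611

Without the control the market clears where 12111 - 3P = 2P - 5389, i.e. P* = 3500 and Q* = 1611.
The ceiling of 4695 is above the equilibrium price 3500, so it is not binding; the market clears at P* = 3500, Q* = 1611.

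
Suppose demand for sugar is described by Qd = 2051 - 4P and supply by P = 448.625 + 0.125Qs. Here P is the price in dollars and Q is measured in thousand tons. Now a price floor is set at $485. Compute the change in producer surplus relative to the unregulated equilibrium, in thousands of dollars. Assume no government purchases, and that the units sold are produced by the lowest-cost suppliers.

1440

Rearranging supply gives Qs = 8P - 3589. Setting quantity demanded equal to quantity supplied, 2051 - 4P = 8P - 3589, gives P* = 470 and Q* = 171.
Because the floor (485) lies above the market-clearing price, it is binding.
At P = 485: Qd = 2051 - 4·485 = 111 and Qs = 8·485 - 3589 = 291.
Producer surplus without the control is ½ · (470 - 448.625) · 171 = 1827.5625.
With the floor, 111 units are sold at 485. The supply price at Q = 111 is 462.5, so PS = ½ · [(485 - 448.625) + (485 - 462.5)] · 111 = 3267.5625.
Change in producer surplus = 3267.5625 - 1827.5625 = 1440.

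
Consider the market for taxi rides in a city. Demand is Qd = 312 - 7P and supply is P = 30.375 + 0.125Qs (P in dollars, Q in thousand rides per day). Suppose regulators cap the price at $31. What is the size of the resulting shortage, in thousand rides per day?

Rearranging supply gives Qs = 8P - 243. Equilibrium: 312 - 7P = 8P - 243, so 555 = 15P and P* = 37, Q* = 53.
Because the ceiling (31) lies below the market-clearing price, it is binding.
At P = 31: Qd = 312 - 7·31 = 95 and Qs = 8·31 - 243 = 5.
Shortage = Qd - Qs = 95 - 5 = 90.

90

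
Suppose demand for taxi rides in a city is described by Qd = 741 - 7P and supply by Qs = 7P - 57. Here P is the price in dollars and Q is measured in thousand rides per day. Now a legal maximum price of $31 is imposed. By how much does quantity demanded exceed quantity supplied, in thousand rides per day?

364

Setting quantity demanded equal to quantity supplied, 741 - 7P = 7P - 57, gives P* = 57 and Q* = 342.
The ceiling of 31 is below the equilibrium price 57, so it binds.
At P = 31: Qd = 741 - 7·31 = 524 and Qs = 7·31 - 57 = 160.
Shortage = Qd - Qs = 524 - 160 = 364.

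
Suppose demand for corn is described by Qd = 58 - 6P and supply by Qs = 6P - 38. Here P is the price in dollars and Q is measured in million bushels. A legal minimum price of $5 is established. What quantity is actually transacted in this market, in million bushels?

Without the control the market clears where 58 - 6P = 6P - 38, i.e. P* = 8 and Q* = 10.
Since 5 is below P* = 8, the floor does not bind and the free-market outcome prevails.

10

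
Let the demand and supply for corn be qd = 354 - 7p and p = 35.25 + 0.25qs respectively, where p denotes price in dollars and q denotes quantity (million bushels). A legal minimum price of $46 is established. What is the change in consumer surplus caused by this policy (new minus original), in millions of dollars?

-35.5

Rearranging supply gives qs = 4p - 141. Without the control the market clears where 354 - 7p = 4p - 141, i.e. p* = 45 and q* = 39.
Since 46 > 45, the floor is binding.
At p = 46: qd = 354 - 7·46 = 32 and qs = 4·46 - 141 = 43.
Consumer surplus without the control is ½ · (354/7 - 45) · 39 = 1521/14.
With the floor, consumers buy 32 units at 46, so CS = ½ · (354/7 - 46) · 32 = 512/7.
Change in consumer surplus = 512/7 - 1521/14 = -35.5.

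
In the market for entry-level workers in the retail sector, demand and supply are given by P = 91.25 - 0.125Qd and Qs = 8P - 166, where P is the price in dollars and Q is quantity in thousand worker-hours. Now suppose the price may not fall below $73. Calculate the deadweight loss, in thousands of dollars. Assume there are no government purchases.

Rearranging demand gives Qd = 730 - 8P. In a free market, 730 - 8P = 8P - 166 gives the equilibrium P* = 56, Q* = 282.
The floor of 73 is above the equilibrium price 56, so it binds.
At P = 73: Qd = 730 - 8·73 = 146 and Qs = 8·73 - 166 = 418.
Quantity traded falls to 146. At Q = 146 the demand price is (730 - 146)/8 = 73 and the supply price is (166 + 146)/8 = 39.
Deadweight loss = ½ · (73 - 39) · (282 - 146) = ½ · 34 · 136 = 2312.

2312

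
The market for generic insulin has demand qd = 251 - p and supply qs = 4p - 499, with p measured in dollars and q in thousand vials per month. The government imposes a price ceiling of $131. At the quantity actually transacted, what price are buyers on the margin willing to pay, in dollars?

Without the control the market clears where 251 - p = 4p - 499, i.e. p* = 150 and q* = 101.
Since 131 < 150, the ceiling is binding.
At p = 131: qd = 251 - 131 = 120 and qs = 4·131 - 499 = 25.
Only 25 units reach the market. On the demand curve, the marginal buyer's willingness to pay at q = 25 is (251 - 25) = 226.

226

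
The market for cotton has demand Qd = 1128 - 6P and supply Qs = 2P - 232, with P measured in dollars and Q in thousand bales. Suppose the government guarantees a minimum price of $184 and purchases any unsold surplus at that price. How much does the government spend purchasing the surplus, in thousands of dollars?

20608

Without the control the market clears where 1128 - 6P = 2P - 232, i.e. P* = 170 and Q* = 108.
Because the floor (184) lies above the market-clearing price, it is binding.
At P = 184: Qd = 1128 - 6·184 = 24 and Qs = 2·184 - 232 = 136.
Surplus = Qs - Qd = 112.
Government expenditure = surplus × support price = 112 × 184 = 20608.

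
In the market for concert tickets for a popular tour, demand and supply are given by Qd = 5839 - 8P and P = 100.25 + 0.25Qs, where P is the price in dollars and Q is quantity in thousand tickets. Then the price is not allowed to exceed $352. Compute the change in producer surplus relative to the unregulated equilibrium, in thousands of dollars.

-225624

Rearranging supply gives Qs = 4P - 401. Setting quantity demanded equal to quantity supplied, 5839 - 8P = 4P - 401, gives P* = 520 and Q* = 1679.
The ceiling of 352 is below the equilibrium price 520, so it binds.
At P = 352: Qd = 5839 - 8·352 = 3023 and Qs = 4·352 - 401 = 1007.
Producer surplus without the control is ½ · (520 - 100.25) · 1679 = 352380.125.
With the ceiling, producers sell 1007 units at 352, so PS = ½ · (352 - 100.25) · 1007 = 126756.125.
Change in producer surplus = 126756.125 - 352380.125 = -225624.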